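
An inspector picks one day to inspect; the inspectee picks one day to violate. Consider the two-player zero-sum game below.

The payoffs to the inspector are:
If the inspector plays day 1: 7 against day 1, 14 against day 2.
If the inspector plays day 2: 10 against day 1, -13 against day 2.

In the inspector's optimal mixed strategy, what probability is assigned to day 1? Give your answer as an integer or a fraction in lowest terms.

Row minima are 7 and -13, so the inspector's maximin is 7; column maxima are 10 and 14, so the inspectee's minimax is 10. These differ, so the equilibrium is in mixed strategies.
Let the inspector play day 1 with probability p. The inspectee is indifferent when 7p + 10(1−p) = 14p − 13(1−p), giving p = 23/30.

23/30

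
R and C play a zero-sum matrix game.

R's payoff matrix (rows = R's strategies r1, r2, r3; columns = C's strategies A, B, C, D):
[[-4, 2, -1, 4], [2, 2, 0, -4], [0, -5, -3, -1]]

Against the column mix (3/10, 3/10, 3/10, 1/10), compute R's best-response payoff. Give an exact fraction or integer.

r1: (-4)·(3/10) + (2)·(3/10) + (-1)·(3/10) + (4)·(1/10) = -1/2.
r2: (2)·(3/10) + (2)·(3/10) + (0)·(3/10) + (-4)·(1/10) = 4/5.
r3: (0)·(3/10) + (-5)·(3/10) + (-3)·(3/10) + (-1)·(1/10) = -5/2.
The best pure response is r2 with expected payoff 4/5.

4/5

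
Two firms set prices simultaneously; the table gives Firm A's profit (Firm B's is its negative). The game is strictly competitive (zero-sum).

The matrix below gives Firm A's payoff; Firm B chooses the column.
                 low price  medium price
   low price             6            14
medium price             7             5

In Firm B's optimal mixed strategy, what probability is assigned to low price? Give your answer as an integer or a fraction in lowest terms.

9/10

Row minima are 6 and 5, so Firm A's maximin is 6; column maxima are 7 and 14, so Firm B's minimax is 7. These differ, so the equilibrium is in mixed strategies.
Let Firm B play low price with probability q. Firm A is indifferent when 6q + 14(1−q) = 7q + 5(1−q), giving q = 9/10.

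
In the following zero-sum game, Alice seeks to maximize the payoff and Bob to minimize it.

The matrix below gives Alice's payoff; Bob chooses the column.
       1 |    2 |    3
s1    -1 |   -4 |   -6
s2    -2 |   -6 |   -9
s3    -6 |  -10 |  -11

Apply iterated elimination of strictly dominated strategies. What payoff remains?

-6

Row s3 is strictly dominated by row s1 (-1>-6, -4>-10, -6>-11); eliminate s3.
Row s2 is strictly dominated by row s1 (-1>-2, -4>-6, -6>-9); eliminate s2.
Column 2 is strictly dominated by 3 for Bob (-6<-4); eliminate 2.
Column 1 is strictly dominated by 3 for Bob (-6<-1); eliminate 1.
Only (s1, 3) remains, with payoff -6.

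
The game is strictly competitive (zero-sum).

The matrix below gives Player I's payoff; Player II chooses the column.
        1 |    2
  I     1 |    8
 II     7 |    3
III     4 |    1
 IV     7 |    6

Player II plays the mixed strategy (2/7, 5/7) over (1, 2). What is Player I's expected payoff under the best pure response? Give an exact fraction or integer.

44/7

I: (1)·(2/7) + (8)·(5/7) = 6.
II: (7)·(2/7) + (3)·(5/7) = 29/7.
III: (4)·(2/7) + (1)·(5/7) = 13/7.
IV: (7)·(2/7) + (6)·(5/7) = 44/7.
The best pure response is IV with expected payoff 44/7.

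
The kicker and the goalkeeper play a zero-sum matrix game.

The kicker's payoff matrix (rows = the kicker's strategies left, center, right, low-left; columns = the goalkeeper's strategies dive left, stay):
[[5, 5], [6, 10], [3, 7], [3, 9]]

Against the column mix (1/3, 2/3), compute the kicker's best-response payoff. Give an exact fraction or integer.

left: (5)·(1/3) + (5)·(2/3) = 5.
center: (6)·(1/3) + (10)·(2/3) = 26/3.
right: (3)·(1/3) + (7)·(2/3) = 17/3.
low-left: (3)·(1/3) + (9)·(2/3) = 7.
The best pure response is center with expected payoff 26/3.

26/3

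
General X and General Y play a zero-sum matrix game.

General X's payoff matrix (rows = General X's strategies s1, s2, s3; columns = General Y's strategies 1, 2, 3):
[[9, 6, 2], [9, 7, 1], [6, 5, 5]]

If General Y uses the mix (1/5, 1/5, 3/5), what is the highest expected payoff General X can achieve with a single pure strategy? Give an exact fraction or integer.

s1: (9)·(1/5) + (6)·(1/5) + (2)·(3/5) = 21/5.
s2: (9)·(1/5) + (7)·(1/5) + (1)·(3/5) = 19/5.
s3: (6)·(1/5) + (5)·(1/5) + (5)·(3/5) = 26/5.
The best pure response is s3 with expected payoff 26/5.

26/5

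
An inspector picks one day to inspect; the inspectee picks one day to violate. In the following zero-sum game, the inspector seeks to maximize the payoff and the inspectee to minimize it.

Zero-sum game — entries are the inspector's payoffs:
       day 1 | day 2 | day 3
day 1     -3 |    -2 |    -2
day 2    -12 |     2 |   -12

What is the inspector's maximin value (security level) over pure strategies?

The worst-case payoff for each row is day 1: -3, day 2: -12.
The best of these is -3.

-3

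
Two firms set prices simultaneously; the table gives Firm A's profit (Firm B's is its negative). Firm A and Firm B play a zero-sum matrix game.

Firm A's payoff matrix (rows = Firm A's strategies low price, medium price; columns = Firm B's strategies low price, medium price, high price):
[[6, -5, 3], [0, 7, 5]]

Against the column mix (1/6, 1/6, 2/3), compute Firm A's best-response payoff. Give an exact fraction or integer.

low price: (6)·(1/6) + (-5)·(1/6) + (3)·(2/3) = 13/6.
medium price: (0)·(1/6) + (7)·(1/6) + (5)·(2/3) = 9/2.
The best pure response is medium price with expected payoff 9/2.

9/2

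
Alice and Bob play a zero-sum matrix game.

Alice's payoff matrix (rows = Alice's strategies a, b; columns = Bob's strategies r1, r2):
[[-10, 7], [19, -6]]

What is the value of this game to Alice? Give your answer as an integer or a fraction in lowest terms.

73/42

Row minima are -10 and -6, so Alice's maximin is -6; column maxima are 19 and 7, so Bob's minimax is 7. These differ, so the equilibrium is in mixed strategies.
Let Alice play a with probability p. Bob is indifferent when −10p + 19(1−p) = 7p − 6(1−p), giving p = 25/42.
Let Bob play r1 with probability q. Alice is indifferent when −10q + 7(1−q) = 19q − 6(1−q), giving q = 13/42.
The value is -10·(13/42) + (7)·(29/42) = 73/42.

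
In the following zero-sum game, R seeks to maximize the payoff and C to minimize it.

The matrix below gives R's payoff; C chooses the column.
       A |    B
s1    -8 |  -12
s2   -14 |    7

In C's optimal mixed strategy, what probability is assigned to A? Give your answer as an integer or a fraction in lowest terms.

19/25

Row minima are -12 and -14, so R's maximin is -12; column maxima are -8 and 7, so C's minimax is -8. These differ, so the equilibrium is in mixed strategies.
Let C play A with probability q. R is indifferent when −8q − 12(1−q) = −14q + 7(1−q), giving q = 19/25.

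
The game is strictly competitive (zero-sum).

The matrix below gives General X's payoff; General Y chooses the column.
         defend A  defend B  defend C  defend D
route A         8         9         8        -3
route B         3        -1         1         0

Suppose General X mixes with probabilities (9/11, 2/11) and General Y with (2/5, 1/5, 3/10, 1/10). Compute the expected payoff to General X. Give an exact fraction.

Against (2/5, 1/5, 3/10, 1/10), each row's expected payoff is route A: 71/10; route B: 13/10.
Taking the (9/11, 2/11)-weighted average: (9/11)·(71/10) + (2/11)·(13/10) = 133/22.

133/22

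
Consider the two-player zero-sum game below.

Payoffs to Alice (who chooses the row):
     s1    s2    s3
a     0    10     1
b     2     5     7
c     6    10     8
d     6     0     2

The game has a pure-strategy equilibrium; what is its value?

Row minima: 0, 2, 6, 0 → Alice's maximin is 6.
Column maxima: 6, 10, 8 → Bob's minimax is 6.
They coincide at (c, s1), so the value is 6.

6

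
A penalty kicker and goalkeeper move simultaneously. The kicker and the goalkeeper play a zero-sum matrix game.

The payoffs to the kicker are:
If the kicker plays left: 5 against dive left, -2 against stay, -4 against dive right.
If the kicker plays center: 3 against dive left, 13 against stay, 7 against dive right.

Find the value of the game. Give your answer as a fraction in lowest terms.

Column stay is strictly dominated by dive right for the goalkeeper (it gives the kicker more in every row).
The remaining 2×2 game on (left, center) × (dive left, dive right) has no saddle point. Let the kicker play left with probability p; indifference gives 5p + 3(1−p) = −4p + 7(1−p), so p = 4/13.
Similarly the goalkeeper's optimal q on dive left is 11/13, and the value is 5·(11/13) + (-4)·(2/13) = 47/13.

47/13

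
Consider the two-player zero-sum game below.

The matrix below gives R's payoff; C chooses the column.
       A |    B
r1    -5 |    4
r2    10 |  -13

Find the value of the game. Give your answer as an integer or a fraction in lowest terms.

-25/32

Row minima are -5 and -13, so R's maximin is -5; column maxima are 10 and 4, so C's minimax is 4. These differ, so the equilibrium is in mixed strategies.
Let R play r1 with probability p. C is indifferent when −5p + 10(1−p) = 4p − 13(1−p), giving p = 23/32.
Let C play A with probability q. R is indifferent when −5q + 4(1−q) = 10q − 13(1−q), giving q = 17/32.
The value is -5·(17/32) + (4)·(15/32) = -25/32.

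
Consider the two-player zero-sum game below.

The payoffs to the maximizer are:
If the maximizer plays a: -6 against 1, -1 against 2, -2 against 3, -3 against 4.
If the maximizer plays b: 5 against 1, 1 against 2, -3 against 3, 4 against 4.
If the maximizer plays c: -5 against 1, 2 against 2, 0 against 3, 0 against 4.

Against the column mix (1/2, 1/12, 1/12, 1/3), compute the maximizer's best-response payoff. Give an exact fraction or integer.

a: (-6)·(1/2) + (-1)·(1/12) + (-2)·(1/12) + (-3)·(1/3) = -17/4.
b: (5)·(1/2) + (1)·(1/12) + (-3)·(1/12) + (4)·(1/3) = 11/3.
c: (-5)·(1/2) + (2)·(1/12) + (0)·(1/12) + (0)·(1/3) = -7/3.
The best pure response is b with expected payoff 11/3.

11/3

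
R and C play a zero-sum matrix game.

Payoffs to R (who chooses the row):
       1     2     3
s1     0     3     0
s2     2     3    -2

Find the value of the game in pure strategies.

Row minima: 0, -2 → R's maximin is 0.
Column maxima: 2, 3, 0 → C's minimax is 0.
They coincide at (s1, 3), so the value is 0.

0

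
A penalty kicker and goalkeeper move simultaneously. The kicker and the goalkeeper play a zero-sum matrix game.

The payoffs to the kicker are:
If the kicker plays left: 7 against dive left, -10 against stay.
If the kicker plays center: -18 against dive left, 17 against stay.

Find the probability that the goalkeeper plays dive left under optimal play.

Row minima are -10 and -18, so the kicker's maximin is -10; column maxima are 7 and 17, so the goalkeeper's minimax is 7. These differ, so the equilibrium is in mixed strategies.
Let the goalkeeper play dive left with probability q. The kicker is indifferent when 7q − 10(1−q) = −18q + 17(1−q), giving q = 27/52.

27/52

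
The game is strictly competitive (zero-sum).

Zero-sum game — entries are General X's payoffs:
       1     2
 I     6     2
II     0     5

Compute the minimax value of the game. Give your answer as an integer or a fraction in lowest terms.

Row minima are 2 and 0, so General X's maximin is 2; column maxima are 6 and 5, so General Y's minimax is 5. These differ, so the equilibrium is in mixed strategies.
Let General X play I with probability p. General Y is indifferent when 6p = 2p + 5(1−p), giving p = 5/9.
Let General Y play 1 with probability q. General X is indifferent when 6q + 2(1−q) = 5(1−q), giving q = 1/3.
The value is 6·(1/3) + (2)·(2/3) = 10/3.

10/3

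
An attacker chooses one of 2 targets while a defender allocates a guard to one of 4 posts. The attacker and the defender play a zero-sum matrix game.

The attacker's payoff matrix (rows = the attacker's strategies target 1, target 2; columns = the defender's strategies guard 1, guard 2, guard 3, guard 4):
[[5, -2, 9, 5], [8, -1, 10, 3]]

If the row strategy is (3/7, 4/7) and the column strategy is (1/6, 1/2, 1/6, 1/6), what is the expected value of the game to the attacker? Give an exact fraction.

Against (1/6, 1/2, 1/6, 1/6), each row's expected payoff is target 1: 13/6; target 2: 3.
Taking the (3/7, 4/7)-weighted average: (3/7)·(13/6) + (4/7)·(3) = 37/14.

37/14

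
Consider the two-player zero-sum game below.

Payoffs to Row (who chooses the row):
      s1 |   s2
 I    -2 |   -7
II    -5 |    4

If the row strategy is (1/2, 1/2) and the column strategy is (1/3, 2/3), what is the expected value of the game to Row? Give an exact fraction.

-13/6

Against (1/3, 2/3), each row's expected payoff is I: -16/3; II: 1.
Taking the (1/2, 1/2)-weighted average: (1/2)·(-16/3) + (1/2)·(1) = -13/6.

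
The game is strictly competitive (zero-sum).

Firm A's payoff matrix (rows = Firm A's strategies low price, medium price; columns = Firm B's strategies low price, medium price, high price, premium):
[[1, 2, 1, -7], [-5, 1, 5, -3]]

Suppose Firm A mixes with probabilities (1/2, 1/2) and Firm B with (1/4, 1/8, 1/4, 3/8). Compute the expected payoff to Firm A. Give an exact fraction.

Against (1/4, 1/8, 1/4, 3/8), each row's expected payoff is low price: -15/8; medium price: -1.
Taking the (1/2, 1/2)-weighted average: (1/2)·(-15/8) + (1/2)·(-1) = -23/16.

-23/16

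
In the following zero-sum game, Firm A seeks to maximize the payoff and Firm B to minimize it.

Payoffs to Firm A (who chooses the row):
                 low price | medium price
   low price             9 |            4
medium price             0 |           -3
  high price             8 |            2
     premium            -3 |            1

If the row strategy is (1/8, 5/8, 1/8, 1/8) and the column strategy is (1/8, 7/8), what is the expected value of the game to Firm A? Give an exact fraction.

-21/32

Against (1/8, 7/8), each row's expected payoff is low price: 37/8; medium price: -21/8; high price: 11/4; premium: 1/2.
Taking the (1/8, 5/8, 1/8, 1/8)-weighted average: (1/8)·(37/8) + (5/8)·(-21/8) + (1/8)·(11/4) + (1/8)·(1/2) = -21/32.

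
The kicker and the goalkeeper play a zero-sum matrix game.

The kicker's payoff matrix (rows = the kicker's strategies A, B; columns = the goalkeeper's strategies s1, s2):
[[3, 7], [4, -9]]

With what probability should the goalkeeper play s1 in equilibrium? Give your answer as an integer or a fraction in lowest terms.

16/17

Row minima are 3 and -9, so the kicker's maximin is 3; column maxima are 4 and 7, so the goalkeeper's minimax is 4. These differ, so the equilibrium is in mixed strategies.
Let the goalkeeper play s1 with probability q. The kicker is indifferent when 3q + 7(1−q) = 4q − 9(1−q), giving q = 16/17.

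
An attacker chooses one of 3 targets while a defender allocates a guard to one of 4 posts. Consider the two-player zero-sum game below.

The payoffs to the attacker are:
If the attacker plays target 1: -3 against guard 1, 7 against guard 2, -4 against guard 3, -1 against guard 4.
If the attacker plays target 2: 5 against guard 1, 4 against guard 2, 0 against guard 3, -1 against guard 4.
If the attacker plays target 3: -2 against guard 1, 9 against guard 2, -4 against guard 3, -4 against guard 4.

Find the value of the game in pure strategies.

Row minima: -4, -1, -4 → the attacker's maximin is -1.
Column maxima: 5, 9, 0, -1 → the defender's minimax is -1.
They coincide at (target 2, guard 4), so the value is -1.

-1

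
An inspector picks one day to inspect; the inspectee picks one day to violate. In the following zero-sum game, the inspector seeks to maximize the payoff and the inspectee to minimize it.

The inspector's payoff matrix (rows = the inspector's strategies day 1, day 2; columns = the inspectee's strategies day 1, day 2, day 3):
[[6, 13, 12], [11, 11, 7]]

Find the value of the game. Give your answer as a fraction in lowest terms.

Column day 2 is strictly dominated by day 3 for the inspectee (it gives the inspector more in every row).
The remaining 2×2 game on (day 1, day 2) × (day 1, day 3) has no saddle point. Let the inspector play day 1 with probability p; indifference gives 6p + 11(1−p) = 12p + 7(1−p), so p = 2/5.
Similarly the inspectee's optimal q on day 1 is 1/2, and the value is 6·(1/2) + (12)·(1/2) = 9.

9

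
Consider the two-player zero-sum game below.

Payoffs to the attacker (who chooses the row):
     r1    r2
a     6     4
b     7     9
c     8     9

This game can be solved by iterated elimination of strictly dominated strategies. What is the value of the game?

Row a is strictly dominated by row b (7>6, 9>4); eliminate a.
Column r2 is strictly dominated by r1 for the defender (7<9, 8<9); eliminate r2.
Row b is strictly dominated by row c (8>7); eliminate b.
Only (c, r1) remains, with payoff 8.

8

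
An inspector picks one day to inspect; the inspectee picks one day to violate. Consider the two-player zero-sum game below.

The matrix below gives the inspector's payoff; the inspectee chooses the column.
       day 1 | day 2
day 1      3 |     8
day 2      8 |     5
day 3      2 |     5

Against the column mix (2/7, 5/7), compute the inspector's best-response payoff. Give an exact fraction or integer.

46/7

day 1: (3)·(2/7) + (8)·(5/7) = 46/7.
day 2: (8)·(2/7) + (5)·(5/7) = 41/7.
day 3: (2)·(2/7) + (5)·(5/7) = 29/7.
The best pure response is day 1 with expected payoff 46/7.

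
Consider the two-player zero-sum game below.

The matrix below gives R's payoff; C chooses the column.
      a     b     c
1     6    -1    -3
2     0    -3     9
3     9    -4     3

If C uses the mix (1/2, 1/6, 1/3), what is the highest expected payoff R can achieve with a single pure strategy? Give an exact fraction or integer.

1: (6)·(1/2) + (-1)·(1/6) + (-3)·(1/3) = 11/6.
2: (0)·(1/2) + (-3)·(1/6) + (9)·(1/3) = 5/2.
3: (9)·(1/2) + (-4)·(1/6) + (3)·(1/3) = 29/6.
The best pure response is 3 with expected payoff 29/6.

29/6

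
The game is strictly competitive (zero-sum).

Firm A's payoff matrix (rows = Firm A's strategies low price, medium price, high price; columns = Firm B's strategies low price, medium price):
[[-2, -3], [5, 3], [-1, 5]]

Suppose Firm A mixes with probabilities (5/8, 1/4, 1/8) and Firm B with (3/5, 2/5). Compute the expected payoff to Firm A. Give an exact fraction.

-11/40

Against (3/5, 2/5), each row's expected payoff is low price: -12/5; medium price: 21/5; high price: 7/5.
Taking the (5/8, 1/4, 1/8)-weighted average: (5/8)·(-12/5) + (1/4)·(21/5) + (1/8)·(7/5) = -11/40.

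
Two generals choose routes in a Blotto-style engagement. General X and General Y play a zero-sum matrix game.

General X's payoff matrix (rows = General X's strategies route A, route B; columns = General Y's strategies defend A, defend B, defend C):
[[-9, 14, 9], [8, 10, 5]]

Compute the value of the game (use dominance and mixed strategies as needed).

Column defend B is strictly dominated by defend C for General Y (it gives General X more in every row).
The remaining 2×2 game on (route A, route B) × (defend A, defend C) has no saddle point. Let General X play route A with probability p; indifference gives −9p + 8(1−p) = 9p + 5(1−p), so p = 1/7.
Similarly General Y's optimal q on defend A is 4/21, and the value is -9·(4/21) + (9)·(17/21) = 39/7.

39/7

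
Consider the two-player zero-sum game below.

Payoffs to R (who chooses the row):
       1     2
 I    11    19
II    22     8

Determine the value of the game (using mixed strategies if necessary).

15

Row minima are 11 and 8, so R's maximin is 11; column maxima are 22 and 19, so C's minimax is 19. These differ, so the equilibrium is in mixed strategies.
Let R play I with probability p. C is indifferent when 11p + 22(1−p) = 19p + 8(1−p), giving p = 7/11.
Let C play 1 with probability q. R is indifferent when 11q + 19(1−q) = 22q + 8(1−q), giving q = 1/2.
The value is 11·(1/2) + (19)·(1/2) = 15.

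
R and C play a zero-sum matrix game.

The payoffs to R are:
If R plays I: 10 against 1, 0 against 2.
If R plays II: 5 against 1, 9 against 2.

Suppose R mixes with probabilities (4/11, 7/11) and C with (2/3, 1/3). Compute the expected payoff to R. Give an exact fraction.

71/11

Against (2/3, 1/3), each row's expected payoff is I: 20/3; II: 19/3.
Taking the (4/11, 7/11)-weighted average: (4/11)·(20/3) + (7/11)·(19/3) = 71/11.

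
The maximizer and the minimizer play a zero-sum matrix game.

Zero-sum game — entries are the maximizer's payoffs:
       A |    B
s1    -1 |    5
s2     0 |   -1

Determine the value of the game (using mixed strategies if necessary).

-1/7

Row minima are -1 and -1, so the maximizer's maximin is -1; column maxima are 0 and 5, so the minimizer's minimax is 0. These differ, so the equilibrium is in mixed strategies.
Let the maximizer play s1 with probability p. The minimizer is indifferent when −p = 5p − (1−p), giving p = 1/7.
Let the minimizer play A with probability q. The maximizer is indifferent when −q + 5(1−q) = −(1−q), giving q = 6/7.
The value is -1·(6/7) + (5)·(1/7) = -1/7.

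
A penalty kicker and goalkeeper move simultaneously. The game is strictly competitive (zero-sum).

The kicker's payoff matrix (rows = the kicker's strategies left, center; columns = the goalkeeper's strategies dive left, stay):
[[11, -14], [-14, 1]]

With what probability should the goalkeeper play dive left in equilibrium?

Row minima are -14 and -14, so the kicker's maximin is -14; column maxima are 11 and 1, so the goalkeeper's minimax is 1. These differ, so the equilibrium is in mixed strategies.
Let the goalkeeper play dive left with probability q. The kicker is indifferent when 11q − 14(1−q) = −14q + (1−q), giving q = 3/8.

3/8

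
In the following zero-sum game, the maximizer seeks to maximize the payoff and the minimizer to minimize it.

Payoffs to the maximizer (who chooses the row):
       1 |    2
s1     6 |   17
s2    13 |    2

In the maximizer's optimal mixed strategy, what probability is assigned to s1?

Row minima are 6 and 2, so the maximizer's maximin is 6; column maxima are 13 and 17, so the minimizer's minimax is 13. These differ, so the equilibrium is in mixed strategies.
Let the maximizer play s1 with probability p. The minimizer is indifferent when 6p + 13(1−p) = 17p + 2(1−p), giving p = 1/2.

1/2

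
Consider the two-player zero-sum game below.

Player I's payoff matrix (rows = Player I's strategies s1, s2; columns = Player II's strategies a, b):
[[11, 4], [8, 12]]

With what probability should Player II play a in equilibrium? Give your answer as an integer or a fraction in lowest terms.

Row minima are 4 and 8, so Player I's maximin is 8; column maxima are 11 and 12, so Player II's minimax is 11. These differ, so the equilibrium is in mixed strategies.
Let Player II play a with probability q. Player I is indifferent when 11q + 4(1−q) = 8q + 12(1−q), giving q = 8/11.

8/11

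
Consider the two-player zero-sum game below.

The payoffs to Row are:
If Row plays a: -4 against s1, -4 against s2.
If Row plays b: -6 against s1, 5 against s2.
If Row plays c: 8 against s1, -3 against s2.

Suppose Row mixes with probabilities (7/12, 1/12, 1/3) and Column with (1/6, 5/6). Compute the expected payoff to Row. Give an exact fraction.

Against (1/6, 5/6), each row's expected payoff is a: -4; b: 19/6; c: -7/6.
Taking the (7/12, 1/12, 1/3)-weighted average: (7/12)·(-4) + (1/12)·(19/6) + (1/3)·(-7/6) = -59/24.

-59/24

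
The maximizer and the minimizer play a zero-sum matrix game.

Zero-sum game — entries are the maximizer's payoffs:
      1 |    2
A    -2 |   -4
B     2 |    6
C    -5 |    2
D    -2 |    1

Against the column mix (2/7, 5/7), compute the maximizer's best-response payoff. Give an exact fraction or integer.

A: (-2)·(2/7) + (-4)·(5/7) = -24/7.
B: (2)·(2/7) + (6)·(5/7) = 34/7.
C: (-5)·(2/7) + (2)·(5/7) = 0.
D: (-2)·(2/7) + (1)·(5/7) = 1/7.
The best pure response is B with expected payoff 34/7.

34/7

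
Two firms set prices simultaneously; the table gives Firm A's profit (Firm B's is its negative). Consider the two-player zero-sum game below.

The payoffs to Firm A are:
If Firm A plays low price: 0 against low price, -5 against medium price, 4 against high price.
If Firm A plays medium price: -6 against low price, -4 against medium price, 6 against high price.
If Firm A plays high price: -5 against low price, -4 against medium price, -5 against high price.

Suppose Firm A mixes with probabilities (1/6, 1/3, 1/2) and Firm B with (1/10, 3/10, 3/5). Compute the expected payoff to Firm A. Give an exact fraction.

Against (1/10, 3/10, 3/5), each row's expected payoff is low price: 9/10; medium price: 9/5; high price: -47/10.
Taking the (1/6, 1/3, 1/2)-weighted average: (1/6)·(9/10) + (1/3)·(9/5) + (1/2)·(-47/10) = -8/5.

-8/5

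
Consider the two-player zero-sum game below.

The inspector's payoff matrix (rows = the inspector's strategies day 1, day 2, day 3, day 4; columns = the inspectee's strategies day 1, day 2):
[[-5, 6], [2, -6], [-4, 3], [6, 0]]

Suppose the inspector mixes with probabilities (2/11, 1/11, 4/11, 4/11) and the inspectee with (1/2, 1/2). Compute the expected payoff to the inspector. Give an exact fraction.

Against (1/2, 1/2), each row's expected payoff is day 1: 1/2; day 2: -2; day 3: -1/2; day 4: 3.
Taking the (2/11, 1/11, 4/11, 4/11)-weighted average: (2/11)·(1/2) + (1/11)·(-2) + (4/11)·(-1/2) + (4/11)·(3) = 9/11.

9/11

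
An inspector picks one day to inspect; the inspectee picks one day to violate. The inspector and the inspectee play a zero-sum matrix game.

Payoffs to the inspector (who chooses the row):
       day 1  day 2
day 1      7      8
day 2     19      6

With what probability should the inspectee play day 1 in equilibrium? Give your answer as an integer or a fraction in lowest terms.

1/7

Row minima are 7 and 6, so the inspector's maximin is 7; column maxima are 19 and 8, so the inspectee's minimax is 8. These differ, so the equilibrium is in mixed strategies.
Let the inspectee play day 1 with probability q. The inspector is indifferent when 7q + 8(1−q) = 19q + 6(1−q), giving q = 1/7.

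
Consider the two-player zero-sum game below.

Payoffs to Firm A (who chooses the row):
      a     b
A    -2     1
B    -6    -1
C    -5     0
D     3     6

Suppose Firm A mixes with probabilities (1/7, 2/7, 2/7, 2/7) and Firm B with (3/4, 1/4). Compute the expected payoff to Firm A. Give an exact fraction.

-43/28

Against (3/4, 1/4), each row's expected payoff is A: -5/4; B: -19/4; C: -15/4; D: 15/4.
Taking the (1/7, 2/7, 2/7, 2/7)-weighted average: (1/7)·(-5/4) + (2/7)·(-19/4) + (2/7)·(-15/4) + (2/7)·(15/4) = -43/28.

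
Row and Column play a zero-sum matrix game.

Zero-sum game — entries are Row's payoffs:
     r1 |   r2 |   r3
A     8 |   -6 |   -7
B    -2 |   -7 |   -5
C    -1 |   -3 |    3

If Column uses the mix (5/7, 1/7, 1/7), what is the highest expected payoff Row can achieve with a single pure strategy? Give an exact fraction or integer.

A: (8)·(5/7) + (-6)·(1/7) + (-7)·(1/7) = 27/7.
B: (-2)·(5/7) + (-7)·(1/7) + (-5)·(1/7) = -22/7.
C: (-1)·(5/7) + (-3)·(1/7) + (3)·(1/7) = -5/7.
The best pure response is A with expected payoff 27/7.

27/7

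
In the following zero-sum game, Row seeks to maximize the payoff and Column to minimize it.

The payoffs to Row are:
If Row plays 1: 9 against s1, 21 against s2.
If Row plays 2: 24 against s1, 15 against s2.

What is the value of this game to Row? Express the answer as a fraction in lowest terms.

Row minima are 9 and 15, so Row's maximin is 15; column maxima are 24 and 21, so Column's minimax is 21. These differ, so the equilibrium is in mixed strategies.
Let Row play 1 with probability p. Column is indifferent when 9p + 24(1−p) = 21p + 15(1−p), giving p = 3/7.
Let Column play s1 with probability q. Row is indifferent when 9q + 21(1−q) = 24q + 15(1−q), giving q = 2/7.
The value is 9·(2/7) + (21)·(5/7) = 123/7.

123/7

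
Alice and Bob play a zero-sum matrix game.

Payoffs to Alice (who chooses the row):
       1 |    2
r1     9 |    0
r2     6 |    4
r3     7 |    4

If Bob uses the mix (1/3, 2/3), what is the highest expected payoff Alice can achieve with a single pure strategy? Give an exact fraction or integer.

r1: (9)·(1/3) + (0)·(2/3) = 3.
r2: (6)·(1/3) + (4)·(2/3) = 14/3.
r3: (7)·(1/3) + (4)·(2/3) = 5.
The best pure response is r3 with expected payoff 5.

5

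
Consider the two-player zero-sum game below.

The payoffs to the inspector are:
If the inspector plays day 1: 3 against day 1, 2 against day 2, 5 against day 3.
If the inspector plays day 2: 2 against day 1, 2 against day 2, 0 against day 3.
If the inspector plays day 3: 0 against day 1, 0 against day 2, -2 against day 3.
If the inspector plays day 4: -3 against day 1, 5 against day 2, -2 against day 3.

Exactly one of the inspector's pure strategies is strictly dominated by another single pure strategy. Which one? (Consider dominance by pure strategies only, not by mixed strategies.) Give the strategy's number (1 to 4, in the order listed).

3

Compare day 3 with day 1: 3 > 0, 2 > 0, 5 > -2.
So day 1 strictly dominates day 3 for the inspector; day 3 is strictly dominated.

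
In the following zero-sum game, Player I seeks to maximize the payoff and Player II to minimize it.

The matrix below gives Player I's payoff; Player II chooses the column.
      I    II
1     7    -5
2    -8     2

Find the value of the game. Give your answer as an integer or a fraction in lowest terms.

Row minima are -5 and -8, so Player I's maximin is -5; column maxima are 7 and 2, so Player II's minimax is 2. These differ, so the equilibrium is in mixed strategies.
Let Player I play 1 with probability p. Player II is indifferent when 7p − 8(1−p) = −5p + 2(1−p), giving p = 5/11.
Let Player II play I with probability q. Player I is indifferent when 7q − 5(1−q) = −8q + 2(1−q), giving q = 7/22.
The value is 7·(7/22) + (-5)·(15/22) = -13/11.

-13/11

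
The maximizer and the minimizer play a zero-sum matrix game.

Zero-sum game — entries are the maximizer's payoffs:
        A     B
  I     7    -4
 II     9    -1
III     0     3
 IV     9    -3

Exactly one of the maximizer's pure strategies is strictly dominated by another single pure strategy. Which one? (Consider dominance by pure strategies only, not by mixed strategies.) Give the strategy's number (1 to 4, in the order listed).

1

Compare I with II: 9 > 7, -1 > -4.
So II strictly dominates I for the maximizer; I is strictly dominated.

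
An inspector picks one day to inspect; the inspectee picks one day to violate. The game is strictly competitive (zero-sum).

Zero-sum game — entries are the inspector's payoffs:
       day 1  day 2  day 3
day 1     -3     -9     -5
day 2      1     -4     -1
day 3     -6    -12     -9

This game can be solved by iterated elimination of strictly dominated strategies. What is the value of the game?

-4

Row day 3 is strictly dominated by row day 1 (-3>-6, -9>-12, -5>-9); eliminate day 3.
Row day 1 is strictly dominated by row day 2 (1>-3, -4>-9, -1>-5); eliminate day 1.
Column day 3 is strictly dominated by day 2 for the inspectee (-4<-1); eliminate day 3.
Column day 1 is strictly dominated by day 2 for the inspectee (-4<1); eliminate day 1.
Only (day 2, day 2) remains, with payoff -4.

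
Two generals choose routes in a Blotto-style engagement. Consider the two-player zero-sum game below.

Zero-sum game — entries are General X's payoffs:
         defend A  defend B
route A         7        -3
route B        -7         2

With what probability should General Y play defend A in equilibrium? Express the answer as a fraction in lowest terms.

5/19

Row minima are -3 and -7, so General X's maximin is -3; column maxima are 7 and 2, so General Y's minimax is 2. These differ, so the equilibrium is in mixed strategies.
Let General Y play defend A with probability q. General X is indifferent when 7q − 3(1−q) = −7q + 2(1−q), giving q = 5/19.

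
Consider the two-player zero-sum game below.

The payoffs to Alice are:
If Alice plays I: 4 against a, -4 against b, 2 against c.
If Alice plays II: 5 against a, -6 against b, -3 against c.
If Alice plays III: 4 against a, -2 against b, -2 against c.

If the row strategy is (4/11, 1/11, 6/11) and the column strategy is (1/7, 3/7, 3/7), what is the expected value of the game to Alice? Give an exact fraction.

-78/77

Against (1/7, 3/7, 3/7), each row's expected payoff is I: -2/7; II: -22/7; III: -8/7.
Taking the (4/11, 1/11, 6/11)-weighted average: (4/11)·(-2/7) + (1/11)·(-22/7) + (6/11)·(-8/7) = -78/77.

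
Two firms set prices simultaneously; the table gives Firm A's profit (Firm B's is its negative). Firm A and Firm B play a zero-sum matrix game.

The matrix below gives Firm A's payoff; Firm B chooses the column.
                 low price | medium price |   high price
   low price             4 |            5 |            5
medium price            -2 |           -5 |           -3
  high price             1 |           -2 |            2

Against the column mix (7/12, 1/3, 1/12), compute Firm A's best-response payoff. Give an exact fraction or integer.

low price: (4)·(7/12) + (5)·(1/3) + (5)·(1/12) = 53/12.
medium price: (-2)·(7/12) + (-5)·(1/3) + (-3)·(1/12) = -37/12.
high price: (1)·(7/12) + (-2)·(1/3) + (2)·(1/12) = 1/12.
The best pure response is low price with expected payoff 53/12.

53/12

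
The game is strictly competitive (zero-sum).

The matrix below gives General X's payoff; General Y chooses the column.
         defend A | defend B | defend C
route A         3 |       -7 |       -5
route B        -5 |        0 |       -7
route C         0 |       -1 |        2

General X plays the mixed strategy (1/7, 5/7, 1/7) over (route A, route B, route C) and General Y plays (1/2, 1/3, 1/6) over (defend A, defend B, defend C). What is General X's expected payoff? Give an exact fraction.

Against (1/2, 1/3, 1/6), each row's expected payoff is route A: -5/3; route B: -11/3; route C: 0.
Taking the (1/7, 5/7, 1/7)-weighted average: (1/7)·(-5/3) + (5/7)·(-11/3) + (1/7)·(0) = -20/7.

-20/7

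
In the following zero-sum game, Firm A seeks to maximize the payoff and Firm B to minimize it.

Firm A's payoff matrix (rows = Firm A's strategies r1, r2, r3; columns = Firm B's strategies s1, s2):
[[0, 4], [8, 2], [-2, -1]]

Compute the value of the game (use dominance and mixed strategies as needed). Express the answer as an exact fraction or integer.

16/5

Row r3 is strictly dominated by row r1, so Firm A never plays it.
The remaining 2×2 game on (r1, r2) × (s1, s2) has no saddle point. Let Firm A play r1 with probability p; indifference gives 8(1−p) = 4p + 2(1−p), so p = 3/5.
Similarly Firm B's optimal q on s1 is 1/5, and the value is 0·(1/5) + (4)·(4/5) = 16/5.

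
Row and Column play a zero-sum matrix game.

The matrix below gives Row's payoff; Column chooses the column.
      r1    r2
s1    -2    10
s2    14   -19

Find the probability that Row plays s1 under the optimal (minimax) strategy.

11/15

Row minima are -2 and -19, so Row's maximin is -2; column maxima are 14 and 10, so Column's minimax is 10. These differ, so the equilibrium is in mixed strategies.
Let Row play s1 with probability p. Column is indifferent when −2p + 14(1−p) = 10p − 19(1−p), giving p = 11/15.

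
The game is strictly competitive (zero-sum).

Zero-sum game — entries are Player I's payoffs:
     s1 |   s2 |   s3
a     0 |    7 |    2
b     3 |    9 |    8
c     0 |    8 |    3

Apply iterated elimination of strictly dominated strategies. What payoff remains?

3

Column s2 is strictly dominated by s1 for Player II (0<7, 3<9, 0<8); eliminate s2.
Column s3 is strictly dominated by s1 for Player II (0<2, 3<8, 0<3); eliminate s3.
Row a is strictly dominated by row b (3>0); eliminate a.
Row c is strictly dominated by row b (3>0); eliminate c.
Only (b, s1) remains, with payoff 3.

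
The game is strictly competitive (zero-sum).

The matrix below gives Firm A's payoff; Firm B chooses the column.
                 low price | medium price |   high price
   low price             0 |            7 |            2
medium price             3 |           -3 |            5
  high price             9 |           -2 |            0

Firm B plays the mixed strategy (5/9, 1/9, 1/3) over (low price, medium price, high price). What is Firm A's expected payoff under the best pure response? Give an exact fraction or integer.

43/9

low price: (0)·(5/9) + (7)·(1/9) + (2)·(1/3) = 13/9.
medium price: (3)·(5/9) + (-3)·(1/9) + (5)·(1/3) = 3.
high price: (9)·(5/9) + (-2)·(1/9) + (0)·(1/3) = 43/9.
The best pure response is high price with expected payoff 43/9.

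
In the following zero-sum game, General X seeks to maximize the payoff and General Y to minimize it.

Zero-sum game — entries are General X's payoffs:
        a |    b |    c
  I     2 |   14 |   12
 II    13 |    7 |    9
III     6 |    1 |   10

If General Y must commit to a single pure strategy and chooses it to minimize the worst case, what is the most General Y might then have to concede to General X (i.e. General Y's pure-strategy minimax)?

The worst case (largest entry) in each column is a: 13, b: 14, c: 12.
The best (smallest) of these is 12.

12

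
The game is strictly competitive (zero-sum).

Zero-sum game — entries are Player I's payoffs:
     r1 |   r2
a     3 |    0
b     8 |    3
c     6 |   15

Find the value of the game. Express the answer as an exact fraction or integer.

51/7

Row a is strictly dominated by row b, so Player I never plays it.
The remaining 2×2 game on (b, c) × (r1, r2) has no saddle point. Let Player I play b with probability p; indifference gives 8p + 6(1−p) = 3p + 15(1−p), so p = 9/14.
Similarly Player II's optimal q on r1 is 6/7, and the value is 8·(6/7) + (3)·(1/7) = 51/7.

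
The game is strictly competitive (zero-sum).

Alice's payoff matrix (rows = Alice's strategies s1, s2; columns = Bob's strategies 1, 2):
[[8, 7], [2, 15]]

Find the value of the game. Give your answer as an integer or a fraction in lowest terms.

Row minima are 7 and 2, so Alice's maximin is 7; column maxima are 8 and 15, so Bob's minimax is 8. These differ, so the equilibrium is in mixed strategies.
Let Alice play s1 with probability p. Bob is indifferent when 8p + 2(1−p) = 7p + 15(1−p), giving p = 13/14.
Let Bob play 1 with probability q. Alice is indifferent when 8q + 7(1−q) = 2q + 15(1−q), giving q = 4/7.
The value is 8·(4/7) + (7)·(3/7) = 53/7.

53/7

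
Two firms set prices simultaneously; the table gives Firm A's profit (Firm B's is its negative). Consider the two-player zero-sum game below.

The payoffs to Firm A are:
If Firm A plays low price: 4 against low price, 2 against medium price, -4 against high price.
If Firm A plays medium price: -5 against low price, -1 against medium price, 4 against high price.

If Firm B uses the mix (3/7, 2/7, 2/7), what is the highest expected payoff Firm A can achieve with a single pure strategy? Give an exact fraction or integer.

8/7

low price: (4)·(3/7) + (2)·(2/7) + (-4)·(2/7) = 8/7.
medium price: (-5)·(3/7) + (-1)·(2/7) + (4)·(2/7) = -9/7.
The best pure response is low price with expected payoff 8/7.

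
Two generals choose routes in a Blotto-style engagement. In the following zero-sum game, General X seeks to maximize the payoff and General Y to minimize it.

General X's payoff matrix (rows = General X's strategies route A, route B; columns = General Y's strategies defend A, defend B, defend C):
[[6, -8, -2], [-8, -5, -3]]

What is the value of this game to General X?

-94/17

Column defend C is strictly dominated by defend B for General Y (it gives General X more in every row).
The remaining 2×2 game on (route A, route B) × (defend A, defend B) has no saddle point. Let General X play route A with probability p; indifference gives 6p − 8(1−p) = −8p − 5(1−p), so p = 3/17.
Similarly General Y's optimal q on defend A is 3/17, and the value is 6·(3/17) + (-8)·(14/17) = -94/17.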